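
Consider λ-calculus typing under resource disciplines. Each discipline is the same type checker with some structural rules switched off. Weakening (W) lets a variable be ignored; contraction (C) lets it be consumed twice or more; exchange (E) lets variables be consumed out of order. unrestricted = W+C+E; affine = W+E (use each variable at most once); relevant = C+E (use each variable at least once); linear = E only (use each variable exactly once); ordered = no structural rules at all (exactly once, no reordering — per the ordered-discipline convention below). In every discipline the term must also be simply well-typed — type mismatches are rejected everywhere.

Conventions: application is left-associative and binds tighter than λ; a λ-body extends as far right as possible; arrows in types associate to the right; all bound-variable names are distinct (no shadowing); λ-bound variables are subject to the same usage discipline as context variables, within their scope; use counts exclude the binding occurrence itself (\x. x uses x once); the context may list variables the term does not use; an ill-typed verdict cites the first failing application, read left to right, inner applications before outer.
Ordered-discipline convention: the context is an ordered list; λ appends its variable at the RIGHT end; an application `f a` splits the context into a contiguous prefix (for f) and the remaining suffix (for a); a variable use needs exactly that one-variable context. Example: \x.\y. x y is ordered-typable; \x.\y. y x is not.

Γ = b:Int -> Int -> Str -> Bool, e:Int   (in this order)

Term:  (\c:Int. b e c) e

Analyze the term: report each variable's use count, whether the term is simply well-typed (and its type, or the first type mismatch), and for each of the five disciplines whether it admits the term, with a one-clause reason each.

usage: b ×1; e ×2; c (bound) ×1
order of uses: b, e, c, e
typing: well-typed at Str -> Bool
ordered: ✗, e ×2 used more than once (contraction)
linear: ✗, e ×2 used more than once (contraction)
affine: ✗, e ×2 used more than once (contraction)
relevant: ✓, at least one use each (b, e, c)
unrestricted: ✓, well-typed at Str -> Bool; no restrictions here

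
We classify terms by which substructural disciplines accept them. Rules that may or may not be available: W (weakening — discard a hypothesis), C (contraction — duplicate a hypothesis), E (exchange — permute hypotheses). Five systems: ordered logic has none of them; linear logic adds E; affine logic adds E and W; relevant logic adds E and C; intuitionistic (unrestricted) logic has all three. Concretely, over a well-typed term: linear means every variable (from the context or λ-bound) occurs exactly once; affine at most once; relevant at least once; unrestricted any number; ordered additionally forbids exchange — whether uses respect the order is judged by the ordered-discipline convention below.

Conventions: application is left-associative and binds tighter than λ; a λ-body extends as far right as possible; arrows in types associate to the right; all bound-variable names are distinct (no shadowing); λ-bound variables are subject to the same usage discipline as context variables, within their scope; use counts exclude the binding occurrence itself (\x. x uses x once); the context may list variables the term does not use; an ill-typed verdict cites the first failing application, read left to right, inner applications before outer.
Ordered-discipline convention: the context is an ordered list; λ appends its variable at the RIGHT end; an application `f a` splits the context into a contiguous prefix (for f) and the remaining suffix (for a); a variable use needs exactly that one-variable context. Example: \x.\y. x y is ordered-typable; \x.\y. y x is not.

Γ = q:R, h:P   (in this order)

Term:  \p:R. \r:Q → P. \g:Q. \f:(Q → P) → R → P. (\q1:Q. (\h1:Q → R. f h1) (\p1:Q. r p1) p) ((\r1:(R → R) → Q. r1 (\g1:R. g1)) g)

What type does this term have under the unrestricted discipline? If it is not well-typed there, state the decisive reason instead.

not well-typed under unrestricted — the type mismatch rejects it
counts: q ×0; h ×0; p (λ-bound) ×1; r (λ-bound) ×1; g (λ-bound) ×1; f (λ-bound) ×1; q1 (λ-bound) ×0; h1 (λ-bound) ×1; p1 (λ-bound) ×1; r1 (λ-bound) ×1; g1 (λ-bound) ×1
use order (left to right): f, h1, r, p1, p, r1, g1, g
typing: ill-typed: an application expects Q → P but receives Q → R
across the five disciplines: ordered ✗; linear ✗; affine ✗; relevant ✗; unrestricted ✗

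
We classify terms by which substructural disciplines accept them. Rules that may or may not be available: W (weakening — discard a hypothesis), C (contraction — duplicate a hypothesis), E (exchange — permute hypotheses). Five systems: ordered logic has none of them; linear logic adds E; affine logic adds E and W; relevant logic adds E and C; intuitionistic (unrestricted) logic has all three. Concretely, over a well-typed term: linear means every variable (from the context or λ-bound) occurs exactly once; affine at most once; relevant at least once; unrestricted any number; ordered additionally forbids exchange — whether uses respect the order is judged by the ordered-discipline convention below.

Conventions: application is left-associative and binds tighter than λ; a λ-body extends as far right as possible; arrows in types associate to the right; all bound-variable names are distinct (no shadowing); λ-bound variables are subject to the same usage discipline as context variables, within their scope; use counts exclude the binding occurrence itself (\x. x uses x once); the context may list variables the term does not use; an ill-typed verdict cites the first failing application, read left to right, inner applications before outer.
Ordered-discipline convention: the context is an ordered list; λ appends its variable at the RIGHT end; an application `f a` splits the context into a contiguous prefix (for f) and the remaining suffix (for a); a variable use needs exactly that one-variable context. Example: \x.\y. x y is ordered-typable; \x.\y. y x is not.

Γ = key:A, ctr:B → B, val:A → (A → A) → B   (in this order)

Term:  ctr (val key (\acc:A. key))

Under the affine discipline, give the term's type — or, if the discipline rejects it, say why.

not well-typed under affine — uses contraction: key ×2
counts: key ×2, ctr ×1, val ×1, acc (bound) ×0
order of uses: ctr, val, key, key
typing: ✓ — B
across the five disciplines: ordered ✗, linear ✗, affine ✗, relevant ✗, unrestricted ✓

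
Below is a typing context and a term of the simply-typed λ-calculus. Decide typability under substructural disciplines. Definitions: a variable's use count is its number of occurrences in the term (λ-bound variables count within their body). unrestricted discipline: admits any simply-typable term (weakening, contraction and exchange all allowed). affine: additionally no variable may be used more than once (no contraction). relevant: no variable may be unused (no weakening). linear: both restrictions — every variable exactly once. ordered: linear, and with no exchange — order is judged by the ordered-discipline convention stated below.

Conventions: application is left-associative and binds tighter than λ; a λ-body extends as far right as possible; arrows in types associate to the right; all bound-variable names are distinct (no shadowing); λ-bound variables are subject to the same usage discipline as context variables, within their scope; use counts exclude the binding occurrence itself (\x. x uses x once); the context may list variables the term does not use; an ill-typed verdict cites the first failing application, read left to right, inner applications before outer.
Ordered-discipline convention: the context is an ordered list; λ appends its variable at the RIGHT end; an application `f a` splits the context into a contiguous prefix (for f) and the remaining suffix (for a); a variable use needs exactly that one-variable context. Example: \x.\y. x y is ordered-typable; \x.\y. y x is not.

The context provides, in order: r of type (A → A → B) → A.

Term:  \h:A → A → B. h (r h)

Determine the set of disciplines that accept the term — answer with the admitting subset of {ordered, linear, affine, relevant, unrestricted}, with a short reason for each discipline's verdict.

admitting disciplines: relevant, unrestricted
variable uses: r=1, h (bound)=2
left-to-right use order: h, r, h
typing: well-typed — term : (A → A → B) → A → B
ordered: ✗, repeated use of h ×2
linear: ✗, repeated use of h ×2
affine: ✗, repeated use of h ×2
relevant: ✓, every one of r, h appears
unrestricted: ✓, well-typed at (A → A → B) → A → B; no restrictions here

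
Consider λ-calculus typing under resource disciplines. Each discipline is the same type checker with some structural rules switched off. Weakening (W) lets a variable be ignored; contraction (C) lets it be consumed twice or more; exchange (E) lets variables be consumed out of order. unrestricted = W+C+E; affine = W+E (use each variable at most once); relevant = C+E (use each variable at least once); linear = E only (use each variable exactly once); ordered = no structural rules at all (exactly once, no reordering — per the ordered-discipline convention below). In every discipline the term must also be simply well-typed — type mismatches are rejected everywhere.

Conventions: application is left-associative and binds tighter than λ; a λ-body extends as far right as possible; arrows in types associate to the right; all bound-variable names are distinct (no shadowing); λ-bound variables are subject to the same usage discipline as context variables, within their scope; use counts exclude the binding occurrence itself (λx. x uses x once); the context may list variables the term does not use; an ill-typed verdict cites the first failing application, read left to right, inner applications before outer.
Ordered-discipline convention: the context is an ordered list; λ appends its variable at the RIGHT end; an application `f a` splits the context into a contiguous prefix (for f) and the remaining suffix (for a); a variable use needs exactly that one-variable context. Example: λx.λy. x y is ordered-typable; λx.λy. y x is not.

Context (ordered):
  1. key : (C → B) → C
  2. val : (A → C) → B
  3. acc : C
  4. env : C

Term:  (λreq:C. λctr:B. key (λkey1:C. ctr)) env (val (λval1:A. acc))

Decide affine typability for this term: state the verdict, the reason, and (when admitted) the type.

yes — no duplicate uses among key, val, acc, env, req, ctr, key1, val1; term : C
variable uses: key: 1, val: 1, acc: 1, env: 1, req [bound]: 0, ctr [bound]: 1, key1 [bound]: 0, val1 [bound]: 0
use order (left to right): key, ctr, env, val, acc
typing: well-typed — term : C
per-discipline verdicts: ordered ✗ · linear ✗ · affine ✓ · relevant ✗ · unrestricted ✓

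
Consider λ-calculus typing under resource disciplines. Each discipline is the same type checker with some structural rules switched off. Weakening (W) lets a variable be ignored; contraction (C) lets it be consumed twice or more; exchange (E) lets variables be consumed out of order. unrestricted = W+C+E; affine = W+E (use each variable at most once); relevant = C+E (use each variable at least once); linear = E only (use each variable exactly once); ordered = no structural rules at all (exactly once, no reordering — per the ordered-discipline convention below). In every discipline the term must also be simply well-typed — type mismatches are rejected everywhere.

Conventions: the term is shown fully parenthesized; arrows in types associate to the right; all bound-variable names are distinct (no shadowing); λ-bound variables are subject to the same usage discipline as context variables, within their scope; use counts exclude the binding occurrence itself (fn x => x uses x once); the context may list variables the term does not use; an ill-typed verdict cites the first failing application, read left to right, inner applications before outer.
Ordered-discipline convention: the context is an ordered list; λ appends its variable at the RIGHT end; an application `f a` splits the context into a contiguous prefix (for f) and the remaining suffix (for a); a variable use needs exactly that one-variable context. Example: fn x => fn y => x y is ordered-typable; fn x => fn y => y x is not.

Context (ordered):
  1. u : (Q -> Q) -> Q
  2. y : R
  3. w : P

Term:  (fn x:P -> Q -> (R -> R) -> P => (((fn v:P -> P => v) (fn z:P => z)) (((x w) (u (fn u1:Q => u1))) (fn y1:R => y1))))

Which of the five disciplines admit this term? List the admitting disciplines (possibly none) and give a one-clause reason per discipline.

accepted by: affine, unrestricted
counts: u=1, y=0, w=1, x (bound)=1, v (bound)=1, z (bound)=1, u1 (bound)=1, y1 (bound)=1
order of uses: v, z, x, w, u, u1, y1
typing: well-typed at (P -> Q -> (R -> R) -> P) -> P
ordered: ✗ — y left unused
linear: ✗ — y left unused
affine: ✓ — no duplicate uses among u, y, w, x, v, z, u1, y1
relevant: ✗ — y left unused
unrestricted: ✓ — type-checks ((P -> Q -> (R -> R) -> P) -> P) and nothing is barred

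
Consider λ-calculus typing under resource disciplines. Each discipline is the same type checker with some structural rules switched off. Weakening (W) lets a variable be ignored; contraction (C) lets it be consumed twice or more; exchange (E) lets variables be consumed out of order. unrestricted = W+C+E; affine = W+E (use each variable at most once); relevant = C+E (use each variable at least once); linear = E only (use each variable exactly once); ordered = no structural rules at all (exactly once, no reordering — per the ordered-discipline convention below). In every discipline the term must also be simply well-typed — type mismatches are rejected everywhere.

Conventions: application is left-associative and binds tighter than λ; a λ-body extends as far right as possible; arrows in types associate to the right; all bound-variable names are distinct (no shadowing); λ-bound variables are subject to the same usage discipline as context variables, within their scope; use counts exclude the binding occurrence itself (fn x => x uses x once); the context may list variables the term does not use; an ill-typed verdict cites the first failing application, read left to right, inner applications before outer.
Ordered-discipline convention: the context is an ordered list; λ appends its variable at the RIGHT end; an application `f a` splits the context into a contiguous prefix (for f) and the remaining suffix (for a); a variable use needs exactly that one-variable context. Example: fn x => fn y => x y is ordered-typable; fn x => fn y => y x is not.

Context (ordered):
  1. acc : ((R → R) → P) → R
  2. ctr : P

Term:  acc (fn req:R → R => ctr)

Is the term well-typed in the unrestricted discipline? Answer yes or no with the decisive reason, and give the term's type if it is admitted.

yes — well-typed at R; no restrictions here; term : R
variable uses: acc: 1; ctr: 1; req (λ-bound): 0
uses in reading order: acc, ctr
typing: well-typed at R
all disciplines: ordered ✗ · linear ✗ · affine ✓ · relevant ✗ · unrestricted ✓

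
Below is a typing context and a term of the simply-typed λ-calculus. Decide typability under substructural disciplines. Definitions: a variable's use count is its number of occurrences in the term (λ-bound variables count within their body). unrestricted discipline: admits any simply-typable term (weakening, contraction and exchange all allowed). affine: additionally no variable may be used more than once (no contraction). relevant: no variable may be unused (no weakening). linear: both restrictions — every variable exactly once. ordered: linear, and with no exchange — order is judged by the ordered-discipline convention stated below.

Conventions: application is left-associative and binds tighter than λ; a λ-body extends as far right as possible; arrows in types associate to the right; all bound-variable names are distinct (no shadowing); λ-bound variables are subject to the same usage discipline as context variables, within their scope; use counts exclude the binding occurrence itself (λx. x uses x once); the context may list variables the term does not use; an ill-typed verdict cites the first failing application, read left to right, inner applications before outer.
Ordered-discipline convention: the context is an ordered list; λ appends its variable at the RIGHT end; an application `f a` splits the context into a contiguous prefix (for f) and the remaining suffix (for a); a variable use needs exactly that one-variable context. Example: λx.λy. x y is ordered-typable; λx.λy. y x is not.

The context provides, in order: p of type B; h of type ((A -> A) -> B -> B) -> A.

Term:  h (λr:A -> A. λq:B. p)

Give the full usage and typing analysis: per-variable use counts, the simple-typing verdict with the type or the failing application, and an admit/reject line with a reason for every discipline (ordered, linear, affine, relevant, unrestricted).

use counts: p=1, h=1, r (λ-bound)=0, q (λ-bound)=0
uses in reading order: h, p
typing: well-typed at A
ordered ✗ (r, q never used (weakening))
linear ✗ (r, q never used (weakening))
affine ✓ (none of p, h, r, q used more than once)
relevant ✗ (r, q never used (weakening))
unrestricted ✓ (well-typed at A; no restrictions here)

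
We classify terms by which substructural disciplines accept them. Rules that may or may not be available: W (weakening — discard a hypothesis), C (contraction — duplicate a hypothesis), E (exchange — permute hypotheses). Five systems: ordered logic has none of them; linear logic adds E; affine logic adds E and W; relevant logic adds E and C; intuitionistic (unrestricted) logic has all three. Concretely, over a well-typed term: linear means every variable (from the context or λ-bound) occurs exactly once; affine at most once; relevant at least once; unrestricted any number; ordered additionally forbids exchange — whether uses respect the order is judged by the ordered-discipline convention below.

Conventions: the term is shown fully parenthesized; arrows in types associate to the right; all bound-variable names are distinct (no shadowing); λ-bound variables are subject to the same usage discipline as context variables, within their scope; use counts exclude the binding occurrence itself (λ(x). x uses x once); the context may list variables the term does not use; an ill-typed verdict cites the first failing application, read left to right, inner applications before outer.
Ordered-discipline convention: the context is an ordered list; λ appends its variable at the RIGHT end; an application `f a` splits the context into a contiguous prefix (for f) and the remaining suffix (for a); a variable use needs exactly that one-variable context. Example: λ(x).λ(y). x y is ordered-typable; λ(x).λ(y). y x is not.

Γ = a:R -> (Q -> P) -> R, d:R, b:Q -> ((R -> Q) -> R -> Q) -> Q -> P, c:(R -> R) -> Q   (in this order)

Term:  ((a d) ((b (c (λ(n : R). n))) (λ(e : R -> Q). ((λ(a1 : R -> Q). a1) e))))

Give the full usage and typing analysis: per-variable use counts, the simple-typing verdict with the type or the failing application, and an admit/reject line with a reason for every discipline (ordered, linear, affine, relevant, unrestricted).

usage: a: 1; d: 1; b: 1; c: 1; n (λ-bound): 1; e (λ-bound): 1; a1 (λ-bound): 1
left-to-right use order: a, d, b, c, n, a1, e
typing: well-typed at R
ordered ✓ (a, d, b, c, n, e, a1 once each; derivable with no W/C/E)
linear ✓ (single use per variable (a, d, b, c, n, e, a1))
affine ✓ (a, d, b, c, n, e, a1: no repeats, contraction unneeded)
relevant ✓ (none of a, d, b, c, n, e, a1 goes unused)
unrestricted ✓ (well-typed at R; no restrictions here)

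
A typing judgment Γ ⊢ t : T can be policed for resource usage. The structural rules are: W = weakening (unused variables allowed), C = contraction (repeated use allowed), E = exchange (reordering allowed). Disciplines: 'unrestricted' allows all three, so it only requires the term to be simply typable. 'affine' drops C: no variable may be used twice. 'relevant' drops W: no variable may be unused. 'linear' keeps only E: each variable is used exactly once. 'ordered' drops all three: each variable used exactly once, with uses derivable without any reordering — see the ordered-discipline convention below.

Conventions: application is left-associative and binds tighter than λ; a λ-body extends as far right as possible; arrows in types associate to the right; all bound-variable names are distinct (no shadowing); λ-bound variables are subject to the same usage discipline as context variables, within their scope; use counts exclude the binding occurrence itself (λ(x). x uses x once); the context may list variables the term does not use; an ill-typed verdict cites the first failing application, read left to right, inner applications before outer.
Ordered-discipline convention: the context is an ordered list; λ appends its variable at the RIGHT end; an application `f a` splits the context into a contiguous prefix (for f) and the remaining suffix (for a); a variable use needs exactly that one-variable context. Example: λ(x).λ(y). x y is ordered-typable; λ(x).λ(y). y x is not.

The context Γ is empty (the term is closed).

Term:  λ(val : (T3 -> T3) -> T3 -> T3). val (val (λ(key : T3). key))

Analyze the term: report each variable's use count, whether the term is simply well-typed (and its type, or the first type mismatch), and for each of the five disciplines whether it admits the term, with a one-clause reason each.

use counts: val (bound): 2×; key (bound): 1×
left-to-right use order: val, val, key
typing: well-typed — term : ((T3 -> T3) -> T3 -> T3) -> T3 -> T3
ordered: ✗ — val ×2 used more than once (contraction)
linear: ✗ — val ×2 used more than once (contraction)
affine: ✗ — val ×2 used more than once (contraction)
relevant: ✓ — every one of val, key appears
unrestricted: ✓ — type-checks (((T3 -> T3) -> T3 -> T3) -> T3 -> T3) and nothing is barred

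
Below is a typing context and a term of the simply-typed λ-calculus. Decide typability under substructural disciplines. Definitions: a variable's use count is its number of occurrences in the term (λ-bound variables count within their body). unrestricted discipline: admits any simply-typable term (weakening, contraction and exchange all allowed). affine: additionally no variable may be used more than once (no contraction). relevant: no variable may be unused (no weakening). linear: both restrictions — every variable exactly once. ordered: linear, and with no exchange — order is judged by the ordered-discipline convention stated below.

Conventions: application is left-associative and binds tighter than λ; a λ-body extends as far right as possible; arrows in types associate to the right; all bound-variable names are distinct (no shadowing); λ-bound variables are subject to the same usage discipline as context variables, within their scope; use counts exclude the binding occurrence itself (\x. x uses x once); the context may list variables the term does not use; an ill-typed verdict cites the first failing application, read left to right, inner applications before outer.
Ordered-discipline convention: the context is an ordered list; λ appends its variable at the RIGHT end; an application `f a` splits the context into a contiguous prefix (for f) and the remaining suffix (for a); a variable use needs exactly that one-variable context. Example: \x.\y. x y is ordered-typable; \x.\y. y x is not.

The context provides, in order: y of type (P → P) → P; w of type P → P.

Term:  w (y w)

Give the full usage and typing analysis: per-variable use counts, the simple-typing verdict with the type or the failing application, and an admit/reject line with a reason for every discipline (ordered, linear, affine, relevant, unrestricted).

counts: y=1; w=2
order of uses: w, y, w
typing: ✓ — P
ordered: ✗ — uses contraction: w ×2
linear: ✗ — uses contraction: w ×2
affine: ✗ — uses contraction: w ×2
relevant: ✓ — none of y, w goes unused
unrestricted: ✓ — typability at P is all that's needed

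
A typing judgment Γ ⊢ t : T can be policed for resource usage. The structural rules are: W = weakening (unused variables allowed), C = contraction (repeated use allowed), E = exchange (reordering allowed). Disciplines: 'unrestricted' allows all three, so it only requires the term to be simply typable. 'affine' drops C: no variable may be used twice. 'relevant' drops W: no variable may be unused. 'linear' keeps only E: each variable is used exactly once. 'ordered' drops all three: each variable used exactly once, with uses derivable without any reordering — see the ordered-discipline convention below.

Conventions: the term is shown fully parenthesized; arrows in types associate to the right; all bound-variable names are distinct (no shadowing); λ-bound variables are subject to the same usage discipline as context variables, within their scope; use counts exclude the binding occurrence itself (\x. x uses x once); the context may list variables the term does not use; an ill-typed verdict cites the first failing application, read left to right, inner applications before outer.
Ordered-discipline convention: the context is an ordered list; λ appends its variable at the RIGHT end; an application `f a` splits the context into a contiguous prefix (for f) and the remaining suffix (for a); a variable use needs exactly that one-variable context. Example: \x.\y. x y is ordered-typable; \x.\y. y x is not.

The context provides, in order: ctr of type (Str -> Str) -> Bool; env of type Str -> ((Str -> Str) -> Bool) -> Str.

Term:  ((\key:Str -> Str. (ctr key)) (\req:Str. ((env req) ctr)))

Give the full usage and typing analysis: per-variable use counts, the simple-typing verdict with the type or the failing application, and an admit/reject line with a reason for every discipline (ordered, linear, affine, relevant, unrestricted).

usage: ctr=2, env=1, key (bound)=1, req (bound)=1
order of uses: ctr, key, env, req, ctr
typing: well-typed at Bool
ordered ✗ (repeated use of ctr ×2)
linear ✗ (repeated use of ctr ×2)
affine ✗ (repeated use of ctr ×2)
relevant ✓ (every one of ctr, env, key, req appears)
unrestricted ✓ (typability at Bool is all that's needed)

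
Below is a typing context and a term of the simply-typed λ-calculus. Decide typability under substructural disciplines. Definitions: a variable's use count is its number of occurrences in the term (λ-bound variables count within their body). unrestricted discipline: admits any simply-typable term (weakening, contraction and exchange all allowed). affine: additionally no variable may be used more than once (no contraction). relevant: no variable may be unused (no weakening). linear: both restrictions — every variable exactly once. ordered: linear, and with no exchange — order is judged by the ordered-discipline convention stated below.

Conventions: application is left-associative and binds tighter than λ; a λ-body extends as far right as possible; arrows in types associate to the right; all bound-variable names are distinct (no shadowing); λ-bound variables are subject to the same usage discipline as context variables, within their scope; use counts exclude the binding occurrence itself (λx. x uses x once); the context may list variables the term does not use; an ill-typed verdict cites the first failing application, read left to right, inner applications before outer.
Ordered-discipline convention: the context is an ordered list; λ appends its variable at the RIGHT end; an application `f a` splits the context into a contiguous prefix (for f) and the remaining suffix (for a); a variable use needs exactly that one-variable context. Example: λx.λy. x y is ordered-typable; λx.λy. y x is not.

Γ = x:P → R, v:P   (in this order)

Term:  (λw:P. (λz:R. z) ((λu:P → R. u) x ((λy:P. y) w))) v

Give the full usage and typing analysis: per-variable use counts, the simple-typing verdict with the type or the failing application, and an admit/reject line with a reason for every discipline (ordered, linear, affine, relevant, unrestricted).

variable uses: x: 1×; v: 1×; w (λ-bound): 1×; z (λ-bound): 1×; u (λ-bound): 1×; y (λ-bound): 1×
order of uses: z, u, x, y, w, v
typing: well-typed at R
ordered: ✓, x, v, w, z, u, y once each; derivable with no W/C/E
linear: ✓, each of x, v, w, z, u, y used exactly once
affine: ✓, no duplicate uses among x, v, w, z, u, y
relevant: ✓, none of x, v, w, z, u, y goes unused
unrestricted: ✓, typability at R is all that's needed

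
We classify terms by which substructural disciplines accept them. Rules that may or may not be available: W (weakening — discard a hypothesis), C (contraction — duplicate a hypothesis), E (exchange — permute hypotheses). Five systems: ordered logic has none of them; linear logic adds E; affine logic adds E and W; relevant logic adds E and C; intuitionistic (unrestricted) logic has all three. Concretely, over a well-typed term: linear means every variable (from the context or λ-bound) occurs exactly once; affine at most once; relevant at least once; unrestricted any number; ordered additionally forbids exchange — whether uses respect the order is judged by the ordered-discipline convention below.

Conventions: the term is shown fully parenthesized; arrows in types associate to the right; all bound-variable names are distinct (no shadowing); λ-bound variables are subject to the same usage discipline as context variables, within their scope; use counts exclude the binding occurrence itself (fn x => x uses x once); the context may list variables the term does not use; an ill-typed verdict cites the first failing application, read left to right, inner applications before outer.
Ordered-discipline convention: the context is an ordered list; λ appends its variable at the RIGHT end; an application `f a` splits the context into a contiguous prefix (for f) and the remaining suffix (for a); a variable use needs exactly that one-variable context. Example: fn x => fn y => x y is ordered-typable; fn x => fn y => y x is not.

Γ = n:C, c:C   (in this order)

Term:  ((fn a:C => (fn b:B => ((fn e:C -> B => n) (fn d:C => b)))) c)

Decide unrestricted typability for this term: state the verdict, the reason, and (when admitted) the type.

yes — type-checks (B -> C) and nothing is barred; term : B -> C
counts: n: 1; c: 1; a (λ-bound): 0; b (λ-bound): 1; e (λ-bound): 0; d (λ-bound): 0
use order (left to right): n, b, c
typing: ✓ — B -> C
summary: ordered ✗ · linear ✗ · affine ✓ · relevant ✗ · unrestricted ✓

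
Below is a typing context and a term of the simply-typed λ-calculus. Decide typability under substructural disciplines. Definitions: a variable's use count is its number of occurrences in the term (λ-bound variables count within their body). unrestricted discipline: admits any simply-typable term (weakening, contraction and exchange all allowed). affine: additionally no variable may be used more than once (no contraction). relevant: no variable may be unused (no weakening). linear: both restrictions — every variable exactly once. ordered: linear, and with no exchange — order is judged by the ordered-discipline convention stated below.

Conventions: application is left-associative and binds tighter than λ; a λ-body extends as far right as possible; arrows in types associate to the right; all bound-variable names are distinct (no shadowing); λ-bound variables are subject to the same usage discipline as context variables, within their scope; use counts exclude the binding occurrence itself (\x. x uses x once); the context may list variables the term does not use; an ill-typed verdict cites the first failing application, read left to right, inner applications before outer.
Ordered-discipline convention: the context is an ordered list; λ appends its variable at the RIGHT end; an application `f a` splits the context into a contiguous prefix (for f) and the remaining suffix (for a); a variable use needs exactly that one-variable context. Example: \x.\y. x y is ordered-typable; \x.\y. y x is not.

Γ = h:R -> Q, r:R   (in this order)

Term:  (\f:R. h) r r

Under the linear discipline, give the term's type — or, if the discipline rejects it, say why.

not well-typed under linear — uses contraction: r ×2; f never used (weakening)
usage: h: 1×; r: 2×; f [bound]: 0×
use order (left to right): h, r, r
typing: well-typed at Q
per-discipline verdicts: ordered ✗ · linear ✗ · affine ✗ · relevant ✗ · unrestricted ✓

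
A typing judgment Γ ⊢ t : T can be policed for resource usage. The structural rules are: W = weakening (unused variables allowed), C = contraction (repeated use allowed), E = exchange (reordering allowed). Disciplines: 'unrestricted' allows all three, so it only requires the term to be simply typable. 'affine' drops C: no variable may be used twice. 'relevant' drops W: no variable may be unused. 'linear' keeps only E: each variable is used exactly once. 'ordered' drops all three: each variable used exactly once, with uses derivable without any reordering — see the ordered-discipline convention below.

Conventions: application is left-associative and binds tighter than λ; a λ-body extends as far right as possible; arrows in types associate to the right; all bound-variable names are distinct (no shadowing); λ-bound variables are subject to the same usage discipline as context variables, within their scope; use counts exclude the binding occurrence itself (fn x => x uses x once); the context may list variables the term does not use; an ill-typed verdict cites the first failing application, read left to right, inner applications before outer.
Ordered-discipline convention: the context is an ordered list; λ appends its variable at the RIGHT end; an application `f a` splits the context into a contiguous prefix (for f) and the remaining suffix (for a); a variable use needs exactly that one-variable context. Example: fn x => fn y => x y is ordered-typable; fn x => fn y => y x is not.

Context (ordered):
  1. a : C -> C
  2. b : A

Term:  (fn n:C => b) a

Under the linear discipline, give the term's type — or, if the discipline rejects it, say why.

not well-typed under linear — a type mismatch blocks all five
use counts: a: 1, b: 1, n (bound): 0
use order (left to right): b, a
typing: ill-typed: argument of type C -> C where C is required
summary: ordered ✗ · linear ✗ · affine ✗ · relevant ✗ · unrestricted ✗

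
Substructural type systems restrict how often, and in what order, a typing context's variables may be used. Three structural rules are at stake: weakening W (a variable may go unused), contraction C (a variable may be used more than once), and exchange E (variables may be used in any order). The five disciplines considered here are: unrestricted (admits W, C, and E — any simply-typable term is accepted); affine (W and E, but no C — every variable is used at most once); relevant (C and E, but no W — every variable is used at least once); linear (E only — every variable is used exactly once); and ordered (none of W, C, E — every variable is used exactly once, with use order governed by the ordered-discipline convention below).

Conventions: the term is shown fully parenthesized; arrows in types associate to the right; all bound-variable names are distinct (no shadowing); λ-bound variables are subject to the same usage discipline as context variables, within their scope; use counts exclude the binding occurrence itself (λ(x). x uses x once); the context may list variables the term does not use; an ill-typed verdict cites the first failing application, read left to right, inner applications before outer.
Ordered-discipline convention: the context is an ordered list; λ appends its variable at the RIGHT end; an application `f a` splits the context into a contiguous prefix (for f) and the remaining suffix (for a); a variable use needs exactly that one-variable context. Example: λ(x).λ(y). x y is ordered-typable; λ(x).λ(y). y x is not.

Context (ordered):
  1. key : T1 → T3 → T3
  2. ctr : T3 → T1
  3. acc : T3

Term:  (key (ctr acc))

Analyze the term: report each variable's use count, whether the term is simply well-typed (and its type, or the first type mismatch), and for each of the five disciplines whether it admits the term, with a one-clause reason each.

counts: key=1, ctr=1, acc=1
left-to-right use order: key, ctr, acc
typing: well-typed at T3 → T3
ordered: ✓ — key, ctr, acc: once each, no exchange needed
linear: ✓ — single use per variable (key, ctr, acc)
affine: ✓ — no duplicate uses among key, ctr, acc
relevant: ✓ — at least one use each (key, ctr, acc)
unrestricted: ✓ — type-checks (T3 → T3) and nothing is barred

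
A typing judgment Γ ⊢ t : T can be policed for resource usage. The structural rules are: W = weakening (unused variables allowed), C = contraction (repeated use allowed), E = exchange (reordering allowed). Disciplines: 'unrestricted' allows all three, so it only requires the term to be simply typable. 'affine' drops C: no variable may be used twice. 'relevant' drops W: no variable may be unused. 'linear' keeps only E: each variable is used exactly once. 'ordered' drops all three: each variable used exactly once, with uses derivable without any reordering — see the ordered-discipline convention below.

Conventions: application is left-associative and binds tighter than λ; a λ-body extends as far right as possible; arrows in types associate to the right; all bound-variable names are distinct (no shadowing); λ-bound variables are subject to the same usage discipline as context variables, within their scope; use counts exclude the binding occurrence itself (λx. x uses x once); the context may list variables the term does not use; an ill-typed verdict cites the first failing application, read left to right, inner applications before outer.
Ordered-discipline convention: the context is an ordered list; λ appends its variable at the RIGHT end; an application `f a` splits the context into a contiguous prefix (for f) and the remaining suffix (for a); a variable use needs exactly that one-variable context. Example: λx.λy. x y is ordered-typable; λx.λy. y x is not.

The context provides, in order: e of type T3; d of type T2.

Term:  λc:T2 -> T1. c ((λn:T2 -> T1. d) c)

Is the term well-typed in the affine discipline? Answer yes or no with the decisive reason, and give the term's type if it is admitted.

no — repeated use of c ×2
counts: e=0; d=1; c (bound)=2; n (bound)=0
uses in reading order: c, d, c
typing: the term checks, with type (T2 -> T1) -> T1
across the five disciplines: ordered ✗ · linear ✗ · affine ✗ · relevant ✗ · unrestricted ✓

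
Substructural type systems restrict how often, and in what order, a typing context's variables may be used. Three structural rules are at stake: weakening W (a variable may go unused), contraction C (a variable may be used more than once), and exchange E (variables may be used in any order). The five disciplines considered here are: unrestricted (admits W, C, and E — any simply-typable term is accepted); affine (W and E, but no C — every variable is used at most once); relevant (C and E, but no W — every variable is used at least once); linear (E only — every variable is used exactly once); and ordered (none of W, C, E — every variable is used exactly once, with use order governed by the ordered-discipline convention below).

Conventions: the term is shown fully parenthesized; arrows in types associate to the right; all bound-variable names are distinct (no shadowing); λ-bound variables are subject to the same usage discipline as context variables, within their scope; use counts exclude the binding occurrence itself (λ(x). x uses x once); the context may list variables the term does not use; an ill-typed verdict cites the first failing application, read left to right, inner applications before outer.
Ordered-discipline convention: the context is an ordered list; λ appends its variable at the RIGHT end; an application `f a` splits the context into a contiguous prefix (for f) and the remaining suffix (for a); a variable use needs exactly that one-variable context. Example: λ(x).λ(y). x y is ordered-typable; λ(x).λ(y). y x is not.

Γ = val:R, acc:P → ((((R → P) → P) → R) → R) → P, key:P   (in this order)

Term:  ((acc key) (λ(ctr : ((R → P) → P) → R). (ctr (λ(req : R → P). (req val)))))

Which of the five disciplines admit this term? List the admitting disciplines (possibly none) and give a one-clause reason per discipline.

accepted by: linear, affine, relevant, unrestricted
usage: val: 1; acc: 1; key: 1; ctr (λ-bound): 1; req (λ-bound): 1
left-to-right use order: acc, key, ctr, req, val
typing: ✓ — P
ordered: ✗, no ordered split (uses run acc, key, ctr, req, val)
linear: ✓, each of val, acc, key, ctr, req used exactly once
affine: ✓, val, acc, key, ctr, req: no repeats, contraction unneeded
relevant: ✓, at least one use each (val, acc, key, ctr, req)
unrestricted: ✓, type-checks (P) and nothing is barred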